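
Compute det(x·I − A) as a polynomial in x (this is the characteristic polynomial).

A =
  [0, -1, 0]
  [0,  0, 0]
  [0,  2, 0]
x^3

Expanding det(x·I − A) (e.g. by cofactor expansion or by noting that A is similar to its Jordan form J, which has the same characteristic polynomial as A) gives
  χ_A(x) = x^3
which factors as x^3. The eigenvalues (with algebraic multiplicities) are λ = 0 with multiplicity 3.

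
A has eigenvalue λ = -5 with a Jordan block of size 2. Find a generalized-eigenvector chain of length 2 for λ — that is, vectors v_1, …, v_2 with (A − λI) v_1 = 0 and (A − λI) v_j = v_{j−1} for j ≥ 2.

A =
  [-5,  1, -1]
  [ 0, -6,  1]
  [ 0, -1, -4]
A Jordan chain for λ = -5 of length 2:
v_1 = (1, -1, -1)ᵀ
v_2 = (0, 1, 0)ᵀ

Let N = A − (-5)·I. We want v_2 with N^2 v_2 = 0 but N^1 v_2 ≠ 0; then v_{j-1} := N · v_j for j = 2, …, 2.

Pick v_2 = (0, 1, 0)ᵀ.
Then v_1 = N · v_2 = (1, -1, -1)ᵀ.

Sanity check: (A − (-5)·I) v_1 = (0, 0, 0)ᵀ = 0. ✓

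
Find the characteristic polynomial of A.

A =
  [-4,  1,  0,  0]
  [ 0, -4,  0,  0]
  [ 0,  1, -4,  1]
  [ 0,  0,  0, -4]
x^4 + 16*x^3 + 96*x^2 + 256*x + 256

Expanding det(x·I − A) (e.g. by cofactor expansion or by noting that A is similar to its Jordan form J, which has the same characteristic polynomial as A) gives
  χ_A(x) = x^4 + 16*x^3 + 96*x^2 + 256*x + 256
which factors as (x + 4)^4. The eigenvalues (with algebraic multiplicities) are λ = -4 with multiplicity 4.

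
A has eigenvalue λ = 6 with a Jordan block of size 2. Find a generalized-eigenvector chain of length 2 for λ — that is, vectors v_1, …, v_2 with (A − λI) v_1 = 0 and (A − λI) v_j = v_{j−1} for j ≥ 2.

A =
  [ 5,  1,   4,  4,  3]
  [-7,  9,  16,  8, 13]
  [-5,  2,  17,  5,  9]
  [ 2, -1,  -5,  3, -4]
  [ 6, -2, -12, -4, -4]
A Jordan chain for λ = 6 of length 2:
v_1 = (-1, -7, -5, 2, 6)ᵀ
v_2 = (1, 0, 0, 0, 0)ᵀ

Let N = A − (6)·I. We want v_2 with N^2 v_2 = 0 but N^1 v_2 ≠ 0; then v_{j-1} := N · v_j for j = 2, …, 2.

Pick v_2 = (1, 0, 0, 0, 0)ᵀ.
Then v_1 = N · v_2 = (-1, -7, -5, 2, 6)ᵀ.

Sanity check: (A − (6)·I) v_1 = (0, 0, 0, 0, 0)ᵀ = 0. ✓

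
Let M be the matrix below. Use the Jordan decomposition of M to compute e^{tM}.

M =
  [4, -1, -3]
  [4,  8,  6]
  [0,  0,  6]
e^{tM} =
  [-2*t*exp(6*t) + exp(6*t), -t*exp(6*t), -3*t*exp(6*t)]
  [4*t*exp(6*t), 2*t*exp(6*t) + exp(6*t), 6*t*exp(6*t)]
  [0, 0, exp(6*t)]

Strategy: write M = P · J · P⁻¹ where J is a Jordan canonical form, so e^{tM} = P · e^{tJ} · P⁻¹, and e^{tJ} can be computed block-by-block.

M has Jordan form
J =
  [6, 1, 0]
  [0, 6, 0]
  [0, 0, 6]
(up to reordering of blocks).

Per-block formulas:
  For a 2×2 Jordan block J_2(6): exp(t · J_2(6)) = e^(6t)·(I + t·N), where N is the 2×2 nilpotent shift.
  For a 1×1 block at λ = 6: exp(t · [6]) = [e^(6t)].

After assembling e^{tJ} and conjugating by P, we get:

e^{tM} =
  [-2*t*exp(6*t) + exp(6*t), -t*exp(6*t), -3*t*exp(6*t)]
  [4*t*exp(6*t), 2*t*exp(6*t) + exp(6*t), 6*t*exp(6*t)]
  [0, 0, exp(6*t)]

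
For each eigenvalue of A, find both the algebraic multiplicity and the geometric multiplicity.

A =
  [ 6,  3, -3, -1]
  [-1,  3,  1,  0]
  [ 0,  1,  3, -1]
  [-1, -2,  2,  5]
λ = 4: alg = 3, geom = 2; λ = 5: alg = 1, geom = 1

Step 1 — factor the characteristic polynomial to read off the algebraic multiplicities:
  χ_A(x) = (x - 5)*(x - 4)^3

Step 2 — compute geometric multiplicities via the rank-nullity identity g(λ) = n − rank(A − λI):
  rank(A − (4)·I) = 2, so dim ker(A − (4)·I) = n − 2 = 2
  rank(A − (5)·I) = 3, so dim ker(A − (5)·I) = n − 3 = 1

Summary:
  λ = 4: algebraic multiplicity = 3, geometric multiplicity = 2
  λ = 5: algebraic multiplicity = 1, geometric multiplicity = 1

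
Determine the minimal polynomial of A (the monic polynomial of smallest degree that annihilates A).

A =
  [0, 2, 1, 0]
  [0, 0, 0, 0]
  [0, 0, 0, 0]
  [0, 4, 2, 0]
x^2

The characteristic polynomial is χ_A(x) = x^4, so the eigenvalues are known. The minimal polynomial is
  m_A(x) = Π_λ (x − λ)^{k_λ}
where k_λ is the size of the *largest* Jordan block for λ (equivalently, the smallest k with (A − λI)^k v = 0 for every generalised eigenvector v of λ).

  λ = 0: largest Jordan block has size 2, contributing (x − 0)^2

So m_A(x) = x^2 = x^2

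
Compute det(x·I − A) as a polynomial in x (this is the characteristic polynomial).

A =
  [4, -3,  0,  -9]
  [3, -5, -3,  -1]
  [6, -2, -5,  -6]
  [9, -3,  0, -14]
x^4 + 20*x^3 + 150*x^2 + 500*x + 625

Expanding det(x·I − A) (e.g. by cofactor expansion or by noting that A is similar to its Jordan form J, which has the same characteristic polynomial as A) gives
  χ_A(x) = x^4 + 20*x^3 + 150*x^2 + 500*x + 625
which factors as (x + 5)^4. The eigenvalues (with algebraic multiplicities) are λ = -5 with multiplicity 4.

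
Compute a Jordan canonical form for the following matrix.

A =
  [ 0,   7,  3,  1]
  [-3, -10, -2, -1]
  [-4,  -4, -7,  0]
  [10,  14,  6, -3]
J_3(-5) ⊕ J_1(-5)

The characteristic polynomial is
  det(x·I − A) = x^4 + 20*x^3 + 150*x^2 + 500*x + 625 = (x + 5)^4

Eigenvalues and multiplicities (the geometric multiplicity of λ is n − rank(A − λI), which equals the number of Jordan blocks for λ):
  λ = -5: algebraic multiplicity = 4, geometric multiplicity = 2

Determining the block sizes for each eigenvalue:
  λ = -5: with am = 4 and gm = 2, the partition is not yet determined (e.g. several partitions of 4 into 2 parts exist). Let N = A − (-5)·I. Computing rank(N^1) = 2, rank(N^2) = 1, rank(N^3) = 0; the number of blocks of size ≥ j is rank(N^{j−1}) − rank(N^j), giving [2, 1, 1]. So we have 1 block(s) of size 3, 1 block(s) of size 1 → block sizes [3, 1]

Assembling the blocks gives a Jordan form
J =
  [-5,  1,  0,  0]
  [ 0, -5,  1,  0]
  [ 0,  0, -5,  0]
  [ 0,  0,  0, -5]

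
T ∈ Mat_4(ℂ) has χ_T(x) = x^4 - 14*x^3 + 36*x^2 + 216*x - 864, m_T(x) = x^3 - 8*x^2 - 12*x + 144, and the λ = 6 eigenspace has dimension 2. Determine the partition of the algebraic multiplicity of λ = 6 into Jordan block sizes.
Block sizes for λ = 6: [2, 1]

Step 1 — from the characteristic polynomial, algebraic multiplicity of λ = 6 is 3. From dim ker(T − (6)·I) = 2, there are exactly 2 Jordan blocks for λ = 6.
Step 2 — from the minimal polynomial, the factor (x − 6)^2 tells us the largest block for λ = 6 has size 2.
Step 3 — with total size 3, 2 blocks, and largest block 2, the block sizes (in nonincreasing order) are [2, 1].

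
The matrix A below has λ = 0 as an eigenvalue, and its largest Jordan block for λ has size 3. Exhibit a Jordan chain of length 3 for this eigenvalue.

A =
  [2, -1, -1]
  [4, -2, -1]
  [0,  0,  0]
A Jordan chain for λ = 0 of length 3:
v_1 = (-1, -2, 0)ᵀ
v_2 = (-1, -1, 0)ᵀ
v_3 = (0, 0, 1)ᵀ

Let N = A − (0)·I. We want v_3 with N^3 v_3 = 0 but N^2 v_3 ≠ 0; then v_{j-1} := N · v_j for j = 3, …, 2.

Pick v_3 = (0, 0, 1)ᵀ.
Then v_2 = N · v_3 = (-1, -1, 0)ᵀ.
Then v_1 = N · v_2 = (-1, -2, 0)ᵀ.

Sanity check: (A − (0)·I) v_1 = (0, 0, 0)ᵀ = 0. ✓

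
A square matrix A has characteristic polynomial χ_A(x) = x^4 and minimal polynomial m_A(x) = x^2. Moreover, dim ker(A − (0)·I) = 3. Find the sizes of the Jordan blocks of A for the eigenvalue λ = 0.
Block sizes for λ = 0: [2, 1, 1]

Step 1 — from the characteristic polynomial, algebraic multiplicity of λ = 0 is 4. From dim ker(A − (0)·I) = 3, there are exactly 3 Jordan blocks for λ = 0.
Step 2 — from the minimal polynomial, the factor (x − 0)^2 tells us the largest block for λ = 0 has size 2.
Step 3 — with total size 4, 3 blocks, and largest block 2, the block sizes (in nonincreasing order) are [2, 1, 1].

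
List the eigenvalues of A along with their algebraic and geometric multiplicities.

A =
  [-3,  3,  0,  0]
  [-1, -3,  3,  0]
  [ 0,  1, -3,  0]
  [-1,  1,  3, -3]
λ = -3: alg = 4, geom = 2

Step 1 — factor the characteristic polynomial to read off the algebraic multiplicities:
  χ_A(x) = (x + 3)^4

Step 2 — compute geometric multiplicities via the rank-nullity identity g(λ) = n − rank(A − λI):
  rank(A − (-3)·I) = 2, so dim ker(A − (-3)·I) = n − 2 = 2

Summary:
  λ = -3: algebraic multiplicity = 4, geometric multiplicity = 2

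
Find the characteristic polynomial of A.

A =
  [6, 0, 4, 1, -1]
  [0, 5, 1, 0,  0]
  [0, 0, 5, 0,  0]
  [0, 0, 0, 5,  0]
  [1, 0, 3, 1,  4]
x^5 - 25*x^4 + 250*x^3 - 1250*x^2 + 3125*x - 3125

Expanding det(x·I − A) (e.g. by cofactor expansion or by noting that A is similar to its Jordan form J, which has the same characteristic polynomial as A) gives
  χ_A(x) = x^5 - 25*x^4 + 250*x^3 - 1250*x^2 + 3125*x - 3125
which factors as (x - 5)^5. The eigenvalues (with algebraic multiplicities) are λ = 5 with multiplicity 5.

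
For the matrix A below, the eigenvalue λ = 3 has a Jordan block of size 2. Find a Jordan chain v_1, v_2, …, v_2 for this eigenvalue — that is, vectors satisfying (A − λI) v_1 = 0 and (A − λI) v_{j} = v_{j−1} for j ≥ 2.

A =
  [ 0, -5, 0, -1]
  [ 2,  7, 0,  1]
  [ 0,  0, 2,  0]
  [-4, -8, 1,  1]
A Jordan chain for λ = 3 of length 2:
v_1 = (2, -2, 0, 4)ᵀ
v_2 = (1, -1, 0, 0)ᵀ

Let N = A − (3)·I. We want v_2 with N^2 v_2 = 0 but N^1 v_2 ≠ 0; then v_{j-1} := N · v_j for j = 2, …, 2.

Pick v_2 = (1, -1, 0, 0)ᵀ.
Then v_1 = N · v_2 = (2, -2, 0, 4)ᵀ.

Sanity check: (A − (3)·I) v_1 = (0, 0, 0, 0)ᵀ = 0. ✓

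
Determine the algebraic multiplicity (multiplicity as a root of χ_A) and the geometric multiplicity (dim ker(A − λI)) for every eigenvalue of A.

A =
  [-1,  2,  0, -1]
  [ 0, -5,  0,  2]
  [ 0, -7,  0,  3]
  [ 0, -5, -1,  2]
λ = -1: alg = 4, geom = 2

Step 1 — factor the characteristic polynomial to read off the algebraic multiplicities:
  χ_A(x) = (x + 1)^4

Step 2 — compute geometric multiplicities via the rank-nullity identity g(λ) = n − rank(A − λI):
  rank(A − (-1)·I) = 2, so dim ker(A − (-1)·I) = n − 2 = 2

Summary:
  λ = -1: algebraic multiplicity = 4, geometric multiplicity = 2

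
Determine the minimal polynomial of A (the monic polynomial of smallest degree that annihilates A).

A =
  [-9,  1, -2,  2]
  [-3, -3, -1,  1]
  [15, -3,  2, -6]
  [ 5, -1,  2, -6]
x^3 + 12*x^2 + 48*x + 64

The characteristic polynomial is χ_A(x) = (x + 4)^4, so the eigenvalues are known. The minimal polynomial is
  m_A(x) = Π_λ (x − λ)^{k_λ}
where k_λ is the size of the *largest* Jordan block for λ (equivalently, the smallest k with (A − λI)^k v = 0 for every generalised eigenvector v of λ).

  λ = -4: largest Jordan block has size 3, contributing (x + 4)^3

So m_A(x) = (x + 4)^3 = x^3 + 12*x^2 + 48*x + 64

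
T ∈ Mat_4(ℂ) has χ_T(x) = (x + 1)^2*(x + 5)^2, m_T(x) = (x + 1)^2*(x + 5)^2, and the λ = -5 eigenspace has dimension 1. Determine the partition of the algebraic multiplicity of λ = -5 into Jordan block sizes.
Block sizes for λ = -5: [2]

Step 1 — from the characteristic polynomial, algebraic multiplicity of λ = -5 is 2. From dim ker(T − (-5)·I) = 1, there are exactly 1 Jordan blocks for λ = -5.
Step 2 — from the minimal polynomial, the factor (x + 5)^2 tells us the largest block for λ = -5 has size 2.
Step 3 — with total size 2, 1 blocks, and largest block 2, the block sizes (in nonincreasing order) are [2].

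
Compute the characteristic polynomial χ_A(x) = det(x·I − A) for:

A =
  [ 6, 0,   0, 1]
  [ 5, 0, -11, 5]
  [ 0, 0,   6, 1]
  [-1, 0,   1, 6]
x^4 - 18*x^3 + 108*x^2 - 216*x

Expanding det(x·I − A) (e.g. by cofactor expansion or by noting that A is similar to its Jordan form J, which has the same characteristic polynomial as A) gives
  χ_A(x) = x^4 - 18*x^3 + 108*x^2 - 216*x
which factors as x*(x - 6)^3. The eigenvalues (with algebraic multiplicities) are λ = 0 with multiplicity 1, λ = 6 with multiplicity 3.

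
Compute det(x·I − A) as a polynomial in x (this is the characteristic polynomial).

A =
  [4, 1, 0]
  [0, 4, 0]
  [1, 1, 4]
x^3 - 12*x^2 + 48*x - 64

Expanding det(x·I − A) (e.g. by cofactor expansion or by noting that A is similar to its Jordan form J, which has the same characteristic polynomial as A) gives
  χ_A(x) = x^3 - 12*x^2 + 48*x - 64
which factors as (x - 4)^3. The eigenvalues (with algebraic multiplicities) are λ = 4 with multiplicity 3.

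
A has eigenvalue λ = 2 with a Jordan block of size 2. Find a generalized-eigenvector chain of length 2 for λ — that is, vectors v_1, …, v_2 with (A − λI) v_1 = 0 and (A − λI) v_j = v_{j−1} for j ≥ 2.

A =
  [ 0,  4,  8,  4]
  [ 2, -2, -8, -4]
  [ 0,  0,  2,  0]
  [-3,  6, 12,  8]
A Jordan chain for λ = 2 of length 2:
v_1 = (-2, 2, 0, -3)ᵀ
v_2 = (1, 0, 0, 0)ᵀ

Let N = A − (2)·I. We want v_2 with N^2 v_2 = 0 but N^1 v_2 ≠ 0; then v_{j-1} := N · v_j for j = 2, …, 2.

Pick v_2 = (1, 0, 0, 0)ᵀ.
Then v_1 = N · v_2 = (-2, 2, 0, -3)ᵀ.

Sanity check: (A − (2)·I) v_1 = (0, 0, 0, 0)ᵀ = 0. ✓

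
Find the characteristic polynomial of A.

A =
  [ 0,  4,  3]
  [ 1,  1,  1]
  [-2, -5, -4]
x^3 + 3*x^2 + 3*x + 1

Expanding det(x·I − A) (e.g. by cofactor expansion or by noting that A is similar to its Jordan form J, which has the same characteristic polynomial as A) gives
  χ_A(x) = x^3 + 3*x^2 + 3*x + 1
which factors as (x + 1)^3. The eigenvalues (with algebraic multiplicities) are λ = -1 with multiplicity 3.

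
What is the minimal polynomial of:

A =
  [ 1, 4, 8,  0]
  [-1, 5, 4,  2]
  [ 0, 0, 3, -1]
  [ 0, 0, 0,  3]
x^2 - 6*x + 9

The characteristic polynomial is χ_A(x) = (x - 3)^4, so the eigenvalues are known. The minimal polynomial is
  m_A(x) = Π_λ (x − λ)^{k_λ}
where k_λ is the size of the *largest* Jordan block for λ (equivalently, the smallest k with (A − λI)^k v = 0 for every generalised eigenvector v of λ).

  λ = 3: largest Jordan block has size 2, contributing (x − 3)^2

So m_A(x) = (x - 3)^2 = x^2 - 6*x + 9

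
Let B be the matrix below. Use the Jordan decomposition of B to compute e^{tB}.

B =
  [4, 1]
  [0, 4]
e^{tB} =
  [exp(4*t), t*exp(4*t)]
  [0, exp(4*t)]

Strategy: write B = P · J · P⁻¹ where J is a Jordan canonical form, so e^{tB} = P · e^{tJ} · P⁻¹, and e^{tJ} can be computed block-by-block.

B has Jordan form
J =
  [4, 1]
  [0, 4]
(up to reordering of blocks).

Per-block formulas:
  For a 2×2 Jordan block J_2(4): exp(t · J_2(4)) = e^(4t)·(I + t·N), where N is the 2×2 nilpotent shift.

After assembling e^{tJ} and conjugating by P, we get:

e^{tB} =
  [exp(4*t), t*exp(4*t)]
  [0, exp(4*t)]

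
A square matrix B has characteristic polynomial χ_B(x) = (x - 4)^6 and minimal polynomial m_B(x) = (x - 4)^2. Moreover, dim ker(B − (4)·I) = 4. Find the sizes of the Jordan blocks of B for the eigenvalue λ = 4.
Block sizes for λ = 4: [2, 2, 1, 1]

Step 1 — from the characteristic polynomial, algebraic multiplicity of λ = 4 is 6. From dim ker(B − (4)·I) = 4, there are exactly 4 Jordan blocks for λ = 4.
Step 2 — from the minimal polynomial, the factor (x − 4)^2 tells us the largest block for λ = 4 has size 2.
Step 3 — with total size 6, 4 blocks, and largest block 2, the block sizes (in nonincreasing order) are [2, 2, 1, 1].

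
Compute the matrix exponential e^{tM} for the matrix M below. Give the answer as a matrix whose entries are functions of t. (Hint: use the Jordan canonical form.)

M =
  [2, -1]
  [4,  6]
e^{tM} =
  [-2*t*exp(4*t) + exp(4*t), -t*exp(4*t)]
  [4*t*exp(4*t), 2*t*exp(4*t) + exp(4*t)]

Strategy: write M = P · J · P⁻¹ where J is a Jordan canonical form, so e^{tM} = P · e^{tJ} · P⁻¹, and e^{tJ} can be computed block-by-block.

M has Jordan form
J =
  [4, 1]
  [0, 4]
(up to reordering of blocks).

Per-block formulas:
  For a 2×2 Jordan block J_2(4): exp(t · J_2(4)) = e^(4t)·(I + t·N), where N is the 2×2 nilpotent shift.

After assembling e^{tJ} and conjugating by P, we get:

e^{tM} =
  [-2*t*exp(4*t) + exp(4*t), -t*exp(4*t)]
  [4*t*exp(4*t), 2*t*exp(4*t) + exp(4*t)]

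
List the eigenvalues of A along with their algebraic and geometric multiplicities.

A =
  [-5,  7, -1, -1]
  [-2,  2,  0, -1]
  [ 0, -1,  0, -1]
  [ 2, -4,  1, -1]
λ = -1: alg = 4, geom = 2

Step 1 — factor the characteristic polynomial to read off the algebraic multiplicities:
  χ_A(x) = (x + 1)^4

Step 2 — compute geometric multiplicities via the rank-nullity identity g(λ) = n − rank(A − λI):
  rank(A − (-1)·I) = 2, so dim ker(A − (-1)·I) = n − 2 = 2

Summary:
  λ = -1: algebraic multiplicity = 4, geometric multiplicity = 2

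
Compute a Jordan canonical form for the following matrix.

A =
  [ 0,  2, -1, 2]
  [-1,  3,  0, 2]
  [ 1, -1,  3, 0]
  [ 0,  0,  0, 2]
J_3(2) ⊕ J_1(2)

The characteristic polynomial is
  det(x·I − A) = x^4 - 8*x^3 + 24*x^2 - 32*x + 16 = (x - 2)^4

Eigenvalues and multiplicities (the geometric multiplicity of λ is n − rank(A − λI), which equals the number of Jordan blocks for λ):
  λ = 2: algebraic multiplicity = 4, geometric multiplicity = 2

Determining the block sizes for each eigenvalue:
  λ = 2: with am = 4 and gm = 2, the partition is not yet determined (e.g. several partitions of 4 into 2 parts exist). Let N = A − (2)·I. Computing rank(N^1) = 2, rank(N^2) = 1, rank(N^3) = 0; the number of blocks of size ≥ j is rank(N^{j−1}) − rank(N^j), giving [2, 1, 1]. So we have 1 block(s) of size 3, 1 block(s) of size 1 → block sizes [3, 1]

Assembling the blocks gives a Jordan form
J =
  [2, 1, 0, 0]
  [0, 2, 1, 0]
  [0, 0, 2, 0]
  [0, 0, 0, 2]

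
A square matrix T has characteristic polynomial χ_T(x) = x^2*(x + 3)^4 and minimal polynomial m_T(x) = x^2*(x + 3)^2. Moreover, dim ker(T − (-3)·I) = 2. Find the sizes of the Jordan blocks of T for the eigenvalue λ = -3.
Block sizes for λ = -3: [2, 2]

Step 1 — from the characteristic polynomial, algebraic multiplicity of λ = -3 is 4. From dim ker(T − (-3)·I) = 2, there are exactly 2 Jordan blocks for λ = -3.
Step 2 — from the minimal polynomial, the factor (x + 3)^2 tells us the largest block for λ = -3 has size 2.
Step 3 — with total size 4, 2 blocks, and largest block 2, the block sizes (in nonincreasing order) are [2, 2].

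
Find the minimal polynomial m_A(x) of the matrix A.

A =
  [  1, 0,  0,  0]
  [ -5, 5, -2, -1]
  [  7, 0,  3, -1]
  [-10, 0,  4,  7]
x^3 - 11*x^2 + 35*x - 25

The characteristic polynomial is χ_A(x) = (x - 5)^3*(x - 1), so the eigenvalues are known. The minimal polynomial is
  m_A(x) = Π_λ (x − λ)^{k_λ}
where k_λ is the size of the *largest* Jordan block for λ (equivalently, the smallest k with (A − λI)^k v = 0 for every generalised eigenvector v of λ).

  λ = 1: largest Jordan block has size 1, contributing (x − 1)
  λ = 5: largest Jordan block has size 2, contributing (x − 5)^2

So m_A(x) = (x - 5)^2*(x - 1) = x^3 - 11*x^2 + 35*x - 25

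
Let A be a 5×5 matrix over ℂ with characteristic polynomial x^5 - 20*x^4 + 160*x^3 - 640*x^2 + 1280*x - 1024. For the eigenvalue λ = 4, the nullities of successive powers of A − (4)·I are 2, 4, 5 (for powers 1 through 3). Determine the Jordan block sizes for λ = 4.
Block sizes for λ = 4: [3, 2]

From the dimensions of kernels of powers, the number of Jordan blocks of size at least j is d_j − d_{j−1} where d_j = dim ker(N^j) (with d_0 = 0). Computing the differences gives [2, 2, 1].
The number of blocks of size exactly k is (#blocks of size ≥ k) − (#blocks of size ≥ k + 1), so the partition is: 1 block(s) of size 2, 1 block(s) of size 3.
In nonincreasing order the block sizes are [3, 2].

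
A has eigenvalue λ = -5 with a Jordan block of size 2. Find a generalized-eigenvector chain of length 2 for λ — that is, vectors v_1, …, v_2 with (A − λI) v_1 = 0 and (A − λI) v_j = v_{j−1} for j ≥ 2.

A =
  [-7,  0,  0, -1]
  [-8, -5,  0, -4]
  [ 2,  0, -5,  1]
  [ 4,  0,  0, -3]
A Jordan chain for λ = -5 of length 2:
v_1 = (-2, -8, 2, 4)ᵀ
v_2 = (1, 0, 0, 0)ᵀ

Let N = A − (-5)·I. We want v_2 with N^2 v_2 = 0 but N^1 v_2 ≠ 0; then v_{j-1} := N · v_j for j = 2, …, 2.

Pick v_2 = (1, 0, 0, 0)ᵀ.
Then v_1 = N · v_2 = (-2, -8, 2, 4)ᵀ.

Sanity check: (A − (-5)·I) v_1 = (0, 0, 0, 0)ᵀ = 0. ✓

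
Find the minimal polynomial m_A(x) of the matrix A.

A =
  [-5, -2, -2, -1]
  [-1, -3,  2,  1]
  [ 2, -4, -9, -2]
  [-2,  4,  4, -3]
x^3 + 15*x^2 + 75*x + 125

The characteristic polynomial is χ_A(x) = (x + 5)^4, so the eigenvalues are known. The minimal polynomial is
  m_A(x) = Π_λ (x − λ)^{k_λ}
where k_λ is the size of the *largest* Jordan block for λ (equivalently, the smallest k with (A − λI)^k v = 0 for every generalised eigenvector v of λ).

  λ = -5: largest Jordan block has size 3, contributing (x + 5)^3

So m_A(x) = (x + 5)^3 = x^3 + 15*x^2 + 75*x + 125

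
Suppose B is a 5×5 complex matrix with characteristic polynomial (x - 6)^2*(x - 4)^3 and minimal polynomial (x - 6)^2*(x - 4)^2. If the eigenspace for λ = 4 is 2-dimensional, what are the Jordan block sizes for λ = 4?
Block sizes for λ = 4: [2, 1]

Step 1 — from the characteristic polynomial, algebraic multiplicity of λ = 4 is 3. From dim ker(B − (4)·I) = 2, there are exactly 2 Jordan blocks for λ = 4.
Step 2 — from the minimal polynomial, the factor (x − 4)^2 tells us the largest block for λ = 4 has size 2.
Step 3 — with total size 3, 2 blocks, and largest block 2, the block sizes (in nonincreasing order) are [2, 1].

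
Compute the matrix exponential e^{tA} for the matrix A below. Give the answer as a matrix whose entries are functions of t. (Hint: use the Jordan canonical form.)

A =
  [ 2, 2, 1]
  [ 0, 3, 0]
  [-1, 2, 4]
e^{tA} =
  [-t*exp(3*t) + exp(3*t), 2*t*exp(3*t), t*exp(3*t)]
  [0, exp(3*t), 0]
  [-t*exp(3*t), 2*t*exp(3*t), t*exp(3*t) + exp(3*t)]

Strategy: write A = P · J · P⁻¹ where J is a Jordan canonical form, so e^{tA} = P · e^{tJ} · P⁻¹, and e^{tJ} can be computed block-by-block.

A has Jordan form
J =
  [3, 1, 0]
  [0, 3, 0]
  [0, 0, 3]
(up to reordering of blocks).

Per-block formulas:
  For a 1×1 block at λ = 3: exp(t · [3]) = [e^(3t)].
  For a 2×2 Jordan block J_2(3): exp(t · J_2(3)) = e^(3t)·(I + t·N), where N is the 2×2 nilpotent shift.

After assembling e^{tJ} and conjugating by P, we get:

e^{tA} =
  [-t*exp(3*t) + exp(3*t), 2*t*exp(3*t), t*exp(3*t)]
  [0, exp(3*t), 0]
  [-t*exp(3*t), 2*t*exp(3*t), t*exp(3*t) + exp(3*t)]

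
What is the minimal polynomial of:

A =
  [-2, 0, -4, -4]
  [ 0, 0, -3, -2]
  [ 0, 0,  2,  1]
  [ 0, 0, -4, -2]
x^4 + 2*x^3

The characteristic polynomial is χ_A(x) = x^3*(x + 2), so the eigenvalues are known. The minimal polynomial is
  m_A(x) = Π_λ (x − λ)^{k_λ}
where k_λ is the size of the *largest* Jordan block for λ (equivalently, the smallest k with (A − λI)^k v = 0 for every generalised eigenvector v of λ).

  λ = -2: largest Jordan block has size 1, contributing (x + 2)
  λ = 0: largest Jordan block has size 3, contributing (x − 0)^3

So m_A(x) = x^3*(x + 2) = x^4 + 2*x^3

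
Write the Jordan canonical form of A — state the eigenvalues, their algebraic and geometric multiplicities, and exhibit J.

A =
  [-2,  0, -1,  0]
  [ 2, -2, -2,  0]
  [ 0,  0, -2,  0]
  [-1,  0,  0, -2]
J_3(-2) ⊕ J_1(-2)

The characteristic polynomial is
  det(x·I − A) = x^4 + 8*x^3 + 24*x^2 + 32*x + 16 = (x + 2)^4

Eigenvalues and multiplicities (the geometric multiplicity of λ is n − rank(A − λI), which equals the number of Jordan blocks for λ):
  λ = -2: algebraic multiplicity = 4, geometric multiplicity = 2

Determining the block sizes for each eigenvalue:
  λ = -2: with am = 4 and gm = 2, the partition is not yet determined (e.g. several partitions of 4 into 2 parts exist). Let N = A − (-2)·I. Computing rank(N^1) = 2, rank(N^2) = 1, rank(N^3) = 0; the number of blocks of size ≥ j is rank(N^{j−1}) − rank(N^j), giving [2, 1, 1]. So we have 1 block(s) of size 3, 1 block(s) of size 1 → block sizes [3, 1]

Assembling the blocks gives a Jordan form
J =
  [-2,  1,  0,  0]
  [ 0, -2,  1,  0]
  [ 0,  0, -2,  0]
  [ 0,  0,  0, -2]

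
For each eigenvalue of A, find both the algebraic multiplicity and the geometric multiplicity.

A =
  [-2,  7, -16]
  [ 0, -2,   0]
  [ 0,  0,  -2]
λ = -2: alg = 3, geom = 2

Step 1 — factor the characteristic polynomial to read off the algebraic multiplicities:
  χ_A(x) = (x + 2)^3

Step 2 — compute geometric multiplicities via the rank-nullity identity g(λ) = n − rank(A − λI):
  rank(A − (-2)·I) = 1, so dim ker(A − (-2)·I) = n − 1 = 2

Summary:
  λ = -2: algebraic multiplicity = 3, geometric multiplicity = 2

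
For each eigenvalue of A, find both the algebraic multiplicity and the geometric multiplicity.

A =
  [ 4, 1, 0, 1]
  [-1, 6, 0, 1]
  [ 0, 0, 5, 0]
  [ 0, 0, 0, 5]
λ = 5: alg = 4, geom = 3

Step 1 — factor the characteristic polynomial to read off the algebraic multiplicities:
  χ_A(x) = (x - 5)^4

Step 2 — compute geometric multiplicities via the rank-nullity identity g(λ) = n − rank(A − λI):
  rank(A − (5)·I) = 1, so dim ker(A − (5)·I) = n − 1 = 3

Summary:
  λ = 5: algebraic multiplicity = 4, geometric multiplicity = 3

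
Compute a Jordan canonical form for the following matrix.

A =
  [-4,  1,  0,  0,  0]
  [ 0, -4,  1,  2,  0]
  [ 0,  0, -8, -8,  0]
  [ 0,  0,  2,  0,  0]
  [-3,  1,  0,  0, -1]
J_3(-4) ⊕ J_1(-4) ⊕ J_1(-1)

The characteristic polynomial is
  det(x·I − A) = x^5 + 17*x^4 + 112*x^3 + 352*x^2 + 512*x + 256 = (x + 1)*(x + 4)^4

Eigenvalues and multiplicities (the geometric multiplicity of λ is n − rank(A − λI), which equals the number of Jordan blocks for λ):
  λ = -4: algebraic multiplicity = 4, geometric multiplicity = 2
  λ = -1: algebraic multiplicity = 1, geometric multiplicity = 1

Determining the block sizes for each eigenvalue:
  λ = -4: with am = 4 and gm = 2, the partition is not yet determined (e.g. several partitions of 4 into 2 parts exist). Let N = A − (-4)·I. Computing rank(N^1) = 3, rank(N^2) = 2, rank(N^3) = 1; the number of blocks of size ≥ j is rank(N^{j−1}) − rank(N^j), giving [2, 1, 1]. So we have 1 block(s) of size 3, 1 block(s) of size 1 → block sizes [3, 1]
  λ = -1: one block (gm = 1), so the single block has size am = 1 → block sizes [1]

Assembling the blocks gives a Jordan form
J =
  [-4,  1,  0,  0,  0]
  [ 0, -4,  1,  0,  0]
  [ 0,  0, -4,  0,  0]
  [ 0,  0,  0, -4,  0]
  [ 0,  0,  0,  0, -1]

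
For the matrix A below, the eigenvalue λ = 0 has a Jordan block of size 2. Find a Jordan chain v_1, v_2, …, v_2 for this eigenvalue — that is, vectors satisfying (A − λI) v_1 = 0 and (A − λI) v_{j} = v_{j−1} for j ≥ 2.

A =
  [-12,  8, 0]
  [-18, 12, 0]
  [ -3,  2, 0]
A Jordan chain for λ = 0 of length 2:
v_1 = (-12, -18, -3)ᵀ
v_2 = (1, 0, 0)ᵀ

Let N = A − (0)·I. We want v_2 with N^2 v_2 = 0 but N^1 v_2 ≠ 0; then v_{j-1} := N · v_j for j = 2, …, 2.

Pick v_2 = (1, 0, 0)ᵀ.
Then v_1 = N · v_2 = (-12, -18, -3)ᵀ.

Sanity check: (A − (0)·I) v_1 = (0, 0, 0)ᵀ = 0. ✓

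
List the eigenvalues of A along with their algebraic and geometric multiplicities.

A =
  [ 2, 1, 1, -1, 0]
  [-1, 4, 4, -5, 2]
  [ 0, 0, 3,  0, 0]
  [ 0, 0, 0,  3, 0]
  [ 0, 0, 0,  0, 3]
λ = 3: alg = 5, geom = 3

Step 1 — factor the characteristic polynomial to read off the algebraic multiplicities:
  χ_A(x) = (x - 3)^5

Step 2 — compute geometric multiplicities via the rank-nullity identity g(λ) = n − rank(A − λI):
  rank(A − (3)·I) = 2, so dim ker(A − (3)·I) = n − 2 = 3

Summary:
  λ = 3: algebraic multiplicity = 5, geometric multiplicity = 3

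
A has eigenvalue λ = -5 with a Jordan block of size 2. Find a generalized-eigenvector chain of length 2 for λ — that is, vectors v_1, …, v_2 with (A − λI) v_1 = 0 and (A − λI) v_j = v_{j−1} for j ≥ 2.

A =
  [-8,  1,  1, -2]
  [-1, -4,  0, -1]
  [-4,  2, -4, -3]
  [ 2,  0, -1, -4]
A Jordan chain for λ = -5 of length 2:
v_1 = (-3, -1, -4, 2)ᵀ
v_2 = (1, 0, 0, 0)ᵀ

Let N = A − (-5)·I. We want v_2 with N^2 v_2 = 0 but N^1 v_2 ≠ 0; then v_{j-1} := N · v_j for j = 2, …, 2.

Pick v_2 = (1, 0, 0, 0)ᵀ.
Then v_1 = N · v_2 = (-3, -1, -4, 2)ᵀ.

Sanity check: (A − (-5)·I) v_1 = (0, 0, 0, 0)ᵀ = 0. ✓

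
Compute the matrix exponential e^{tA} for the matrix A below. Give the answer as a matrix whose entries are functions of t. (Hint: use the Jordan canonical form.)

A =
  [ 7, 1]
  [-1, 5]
e^{tA} =
  [t*exp(6*t) + exp(6*t), t*exp(6*t)]
  [-t*exp(6*t), -t*exp(6*t) + exp(6*t)]

Strategy: write A = P · J · P⁻¹ where J is a Jordan canonical form, so e^{tA} = P · e^{tJ} · P⁻¹, and e^{tJ} can be computed block-by-block.

A has Jordan form
J =
  [6, 1]
  [0, 6]
(up to reordering of blocks).

Per-block formulas:
  For a 2×2 Jordan block J_2(6): exp(t · J_2(6)) = e^(6t)·(I + t·N), where N is the 2×2 nilpotent shift.

After assembling e^{tJ} and conjugating by P, we get:

e^{tA} =
  [t*exp(6*t) + exp(6*t), t*exp(6*t)]
  [-t*exp(6*t), -t*exp(6*t) + exp(6*t)]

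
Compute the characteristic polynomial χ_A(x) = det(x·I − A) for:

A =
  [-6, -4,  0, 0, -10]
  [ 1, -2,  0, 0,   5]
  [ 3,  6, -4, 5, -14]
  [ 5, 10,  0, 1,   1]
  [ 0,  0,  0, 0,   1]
x^5 + 10*x^4 + 25*x^3 - 20*x^2 - 80*x + 64

Expanding det(x·I − A) (e.g. by cofactor expansion or by noting that A is similar to its Jordan form J, which has the same characteristic polynomial as A) gives
  χ_A(x) = x^5 + 10*x^4 + 25*x^3 - 20*x^2 - 80*x + 64
which factors as (x - 1)^2*(x + 4)^3. The eigenvalues (with algebraic multiplicities) are λ = -4 with multiplicity 3, λ = 1 with multiplicity 2.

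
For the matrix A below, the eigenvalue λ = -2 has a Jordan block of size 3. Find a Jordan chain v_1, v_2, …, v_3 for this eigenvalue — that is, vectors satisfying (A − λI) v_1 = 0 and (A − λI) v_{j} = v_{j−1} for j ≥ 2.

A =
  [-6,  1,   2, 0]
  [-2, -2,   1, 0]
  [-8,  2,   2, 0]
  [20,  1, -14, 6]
A Jordan chain for λ = -2 of length 3:
v_1 = (-1, 0, -2, -1)ᵀ
v_2 = (-2, -1, -4, -2)ᵀ
v_3 = (2, 0, 3, 0)ᵀ

Let N = A − (-2)·I. We want v_3 with N^3 v_3 = 0 but N^2 v_3 ≠ 0; then v_{j-1} := N · v_j for j = 3, …, 2.

Pick v_3 = (2, 0, 3, 0)ᵀ.
Then v_2 = N · v_3 = (-2, -1, -4, -2)ᵀ.
Then v_1 = N · v_2 = (-1, 0, -2, -1)ᵀ.

Sanity check: (A − (-2)·I) v_1 = (0, 0, 0, 0)ᵀ = 0. ✓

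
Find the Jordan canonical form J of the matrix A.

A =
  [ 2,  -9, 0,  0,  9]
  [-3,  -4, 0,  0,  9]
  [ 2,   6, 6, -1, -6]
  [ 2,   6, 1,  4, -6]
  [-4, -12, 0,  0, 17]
J_2(5) ⊕ J_2(5) ⊕ J_1(5)

The characteristic polynomial is
  det(x·I − A) = x^5 - 25*x^4 + 250*x^3 - 1250*x^2 + 3125*x - 3125 = (x - 5)^5

Eigenvalues and multiplicities (the geometric multiplicity of λ is n − rank(A − λI), which equals the number of Jordan blocks for λ):
  λ = 5: algebraic multiplicity = 5, geometric multiplicity = 3

Determining the block sizes for each eigenvalue:
  λ = 5: with am = 5 and gm = 3, the partition is not yet determined (e.g. several partitions of 5 into 3 parts exist). Let N = A − (5)·I. Computing rank(N^1) = 2, rank(N^2) = 0; the number of blocks of size ≥ j is rank(N^{j−1}) − rank(N^j), giving [3, 2]. So we have 2 block(s) of size 2, 1 block(s) of size 1 → block sizes [2, 2, 1]

Assembling the blocks gives a Jordan form
J =
  [5, 1, 0, 0, 0]
  [0, 5, 0, 0, 0]
  [0, 0, 5, 1, 0]
  [0, 0, 0, 5, 0]
  [0, 0, 0, 0, 5]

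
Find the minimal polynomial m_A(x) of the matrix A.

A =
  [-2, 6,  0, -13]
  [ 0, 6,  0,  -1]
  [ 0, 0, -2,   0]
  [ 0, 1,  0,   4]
x^3 - 8*x^2 + 5*x + 50

The characteristic polynomial is χ_A(x) = (x - 5)^2*(x + 2)^2, so the eigenvalues are known. The minimal polynomial is
  m_A(x) = Π_λ (x − λ)^{k_λ}
where k_λ is the size of the *largest* Jordan block for λ (equivalently, the smallest k with (A − λI)^k v = 0 for every generalised eigenvector v of λ).

  λ = -2: largest Jordan block has size 1, contributing (x + 2)
  λ = 5: largest Jordan block has size 2, contributing (x − 5)^2

So m_A(x) = (x - 5)^2*(x + 2) = x^3 - 8*x^2 + 5*x + 50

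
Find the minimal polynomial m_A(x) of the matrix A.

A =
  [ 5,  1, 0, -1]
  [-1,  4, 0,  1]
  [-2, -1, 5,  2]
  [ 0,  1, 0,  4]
x^4 - 18*x^3 + 121*x^2 - 360*x + 400

The characteristic polynomial is χ_A(x) = (x - 5)^2*(x - 4)^2, so the eigenvalues are known. The minimal polynomial is
  m_A(x) = Π_λ (x − λ)^{k_λ}
where k_λ is the size of the *largest* Jordan block for λ (equivalently, the smallest k with (A − λI)^k v = 0 for every generalised eigenvector v of λ).

  λ = 4: largest Jordan block has size 2, contributing (x − 4)^2
  λ = 5: largest Jordan block has size 2, contributing (x − 5)^2

So m_A(x) = (x - 5)^2*(x - 4)^2 = x^4 - 18*x^3 + 121*x^2 - 360*x + 400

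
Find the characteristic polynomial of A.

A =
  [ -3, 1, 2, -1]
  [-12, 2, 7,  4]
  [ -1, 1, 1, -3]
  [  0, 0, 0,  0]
x^4

Expanding det(x·I − A) (e.g. by cofactor expansion or by noting that A is similar to its Jordan form J, which has the same characteristic polynomial as A) gives
  χ_A(x) = x^4
which factors as x^4. The eigenvalues (with algebraic multiplicities) are λ = 0 with multiplicity 4.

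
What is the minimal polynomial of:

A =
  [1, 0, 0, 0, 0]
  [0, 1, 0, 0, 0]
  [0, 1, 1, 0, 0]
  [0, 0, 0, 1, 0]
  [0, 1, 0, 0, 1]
x^2 - 2*x + 1

The characteristic polynomial is χ_A(x) = (x - 1)^5, so the eigenvalues are known. The minimal polynomial is
  m_A(x) = Π_λ (x − λ)^{k_λ}
where k_λ is the size of the *largest* Jordan block for λ (equivalently, the smallest k with (A − λI)^k v = 0 for every generalised eigenvector v of λ).

  λ = 1: largest Jordan block has size 2, contributing (x − 1)^2

So m_A(x) = (x - 1)^2 = x^2 - 2*x + 1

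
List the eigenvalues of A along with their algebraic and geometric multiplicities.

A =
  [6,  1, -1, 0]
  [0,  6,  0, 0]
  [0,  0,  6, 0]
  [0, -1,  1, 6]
λ = 6: alg = 4, geom = 3

Step 1 — factor the characteristic polynomial to read off the algebraic multiplicities:
  χ_A(x) = (x - 6)^4

Step 2 — compute geometric multiplicities via the rank-nullity identity g(λ) = n − rank(A − λI):
  rank(A − (6)·I) = 1, so dim ker(A − (6)·I) = n − 1 = 3

Summary:
  λ = 6: algebraic multiplicity = 4, geometric multiplicity = 3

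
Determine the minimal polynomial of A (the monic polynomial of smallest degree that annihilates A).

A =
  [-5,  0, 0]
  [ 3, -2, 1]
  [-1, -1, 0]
x^3 + 7*x^2 + 11*x + 5

The characteristic polynomial is χ_A(x) = (x + 1)^2*(x + 5), so the eigenvalues are known. The minimal polynomial is
  m_A(x) = Π_λ (x − λ)^{k_λ}
where k_λ is the size of the *largest* Jordan block for λ (equivalently, the smallest k with (A − λI)^k v = 0 for every generalised eigenvector v of λ).

  λ = -5: largest Jordan block has size 1, contributing (x + 5)
  λ = -1: largest Jordan block has size 2, contributing (x + 1)^2

So m_A(x) = (x + 1)^2*(x + 5) = x^3 + 7*x^2 + 11*x + 5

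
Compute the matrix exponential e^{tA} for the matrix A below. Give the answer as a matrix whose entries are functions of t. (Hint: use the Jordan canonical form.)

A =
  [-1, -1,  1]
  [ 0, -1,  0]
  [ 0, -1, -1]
e^{tA} =
  [exp(-t), -t^2*exp(-t)/2 - t*exp(-t), t*exp(-t)]
  [0, exp(-t), 0]
  [0, -t*exp(-t), exp(-t)]

Strategy: write A = P · J · P⁻¹ where J is a Jordan canonical form, so e^{tA} = P · e^{tJ} · P⁻¹, and e^{tJ} can be computed block-by-block.

A has Jordan form
J =
  [-1,  1,  0]
  [ 0, -1,  1]
  [ 0,  0, -1]
(up to reordering of blocks).

Per-block formulas:
  For a 3×3 Jordan block J_3(-1): exp(t · J_3(-1)) = e^(-1t)·(I + t·N + (t^2/2)·N^2), where N is the 3×3 nilpotent shift.

After assembling e^{tJ} and conjugating by P, we get:

e^{tA} =
  [exp(-t), -t^2*exp(-t)/2 - t*exp(-t), t*exp(-t)]
  [0, exp(-t), 0]
  [0, -t*exp(-t), exp(-t)]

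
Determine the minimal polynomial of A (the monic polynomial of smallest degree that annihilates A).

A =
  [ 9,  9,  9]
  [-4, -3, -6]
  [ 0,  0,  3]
x^2 - 6*x + 9

The characteristic polynomial is χ_A(x) = (x - 3)^3, so the eigenvalues are known. The minimal polynomial is
  m_A(x) = Π_λ (x − λ)^{k_λ}
where k_λ is the size of the *largest* Jordan block for λ (equivalently, the smallest k with (A − λI)^k v = 0 for every generalised eigenvector v of λ).

  λ = 3: largest Jordan block has size 2, contributing (x − 3)^2

So m_A(x) = (x - 3)^2 = x^2 - 6*x + 9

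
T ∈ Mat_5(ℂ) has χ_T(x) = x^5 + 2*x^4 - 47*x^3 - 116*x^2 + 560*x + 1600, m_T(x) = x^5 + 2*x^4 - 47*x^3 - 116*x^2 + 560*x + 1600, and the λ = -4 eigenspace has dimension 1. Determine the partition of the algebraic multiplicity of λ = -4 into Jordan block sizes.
Block sizes for λ = -4: [3]

Step 1 — from the characteristic polynomial, algebraic multiplicity of λ = -4 is 3. From dim ker(T − (-4)·I) = 1, there are exactly 1 Jordan blocks for λ = -4.
Step 2 — from the minimal polynomial, the factor (x + 4)^3 tells us the largest block for λ = -4 has size 3.
Step 3 — with total size 3, 1 blocks, and largest block 3, the block sizes (in nonincreasing order) are [3].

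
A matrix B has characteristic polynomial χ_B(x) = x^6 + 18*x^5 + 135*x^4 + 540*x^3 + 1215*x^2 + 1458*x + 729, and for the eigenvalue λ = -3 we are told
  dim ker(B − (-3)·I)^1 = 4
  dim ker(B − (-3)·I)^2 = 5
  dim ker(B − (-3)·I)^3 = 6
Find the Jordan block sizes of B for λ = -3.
Block sizes for λ = -3: [3, 1, 1, 1]

From the dimensions of kernels of powers, the number of Jordan blocks of size at least j is d_j − d_{j−1} where d_j = dim ker(N^j) (with d_0 = 0). Computing the differences gives [4, 1, 1].
The number of blocks of size exactly k is (#blocks of size ≥ k) − (#blocks of size ≥ k + 1), so the partition is: 3 block(s) of size 1, 1 block(s) of size 3.
In nonincreasing order the block sizes are [3, 1, 1, 1].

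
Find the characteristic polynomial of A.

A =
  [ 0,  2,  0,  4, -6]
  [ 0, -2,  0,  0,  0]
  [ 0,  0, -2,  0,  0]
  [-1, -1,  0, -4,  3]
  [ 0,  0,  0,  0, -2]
x^5 + 10*x^4 + 40*x^3 + 80*x^2 + 80*x + 32

Expanding det(x·I − A) (e.g. by cofactor expansion or by noting that A is similar to its Jordan form J, which has the same characteristic polynomial as A) gives
  χ_A(x) = x^5 + 10*x^4 + 40*x^3 + 80*x^2 + 80*x + 32
which factors as (x + 2)^5. The eigenvalues (with algebraic multiplicities) are λ = -2 with multiplicity 5.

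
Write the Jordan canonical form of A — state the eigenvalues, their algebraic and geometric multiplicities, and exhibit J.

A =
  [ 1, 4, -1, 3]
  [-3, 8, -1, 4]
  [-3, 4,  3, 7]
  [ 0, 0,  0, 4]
J_2(4) ⊕ J_2(4)

The characteristic polynomial is
  det(x·I − A) = x^4 - 16*x^3 + 96*x^2 - 256*x + 256 = (x - 4)^4

Eigenvalues and multiplicities (the geometric multiplicity of λ is n − rank(A − λI), which equals the number of Jordan blocks for λ):
  λ = 4: algebraic multiplicity = 4, geometric multiplicity = 2

Determining the block sizes for each eigenvalue:
  λ = 4: with am = 4 and gm = 2, the partition is not yet determined (e.g. several partitions of 4 into 2 parts exist). Let N = A − (4)·I. Computing rank(N^1) = 2, rank(N^2) = 0; the number of blocks of size ≥ j is rank(N^{j−1}) − rank(N^j), giving [2, 2]. So we have 2 block(s) of size 2 → block sizes [2, 2]

Assembling the blocks gives a Jordan form
J =
  [4, 1, 0, 0]
  [0, 4, 0, 0]
  [0, 0, 4, 1]
  [0, 0, 0, 4]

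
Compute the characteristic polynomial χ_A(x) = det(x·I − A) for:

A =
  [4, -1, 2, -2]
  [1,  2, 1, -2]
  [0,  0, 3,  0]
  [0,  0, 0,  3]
x^4 - 12*x^3 + 54*x^2 - 108*x + 81

Expanding det(x·I − A) (e.g. by cofactor expansion or by noting that A is similar to its Jordan form J, which has the same characteristic polynomial as A) gives
  χ_A(x) = x^4 - 12*x^3 + 54*x^2 - 108*x + 81
which factors as (x - 3)^4. The eigenvalues (with algebraic multiplicities) are λ = 3 with multiplicity 4.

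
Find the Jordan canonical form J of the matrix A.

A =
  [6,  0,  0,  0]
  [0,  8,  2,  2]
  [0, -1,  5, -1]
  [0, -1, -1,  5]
J_2(6) ⊕ J_1(6) ⊕ J_1(6)

The characteristic polynomial is
  det(x·I − A) = x^4 - 24*x^3 + 216*x^2 - 864*x + 1296 = (x - 6)^4

Eigenvalues and multiplicities (the geometric multiplicity of λ is n − rank(A − λI), which equals the number of Jordan blocks for λ):
  λ = 6: algebraic multiplicity = 4, geometric multiplicity = 3

Determining the block sizes for each eigenvalue:
  λ = 6: 3 blocks summing to 4 forces exactly one block of size 2 and the rest size 1 → block sizes [2, 1, 1]

Assembling the blocks gives a Jordan form
J =
  [6, 1, 0, 0]
  [0, 6, 0, 0]
  [0, 0, 6, 0]
  [0, 0, 0, 6]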